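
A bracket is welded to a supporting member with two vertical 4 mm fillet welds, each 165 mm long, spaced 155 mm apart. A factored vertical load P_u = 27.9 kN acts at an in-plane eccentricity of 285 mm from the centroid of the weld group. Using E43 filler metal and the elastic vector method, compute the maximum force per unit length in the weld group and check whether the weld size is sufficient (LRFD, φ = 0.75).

f_max ≈ 392 N/mm; adequate

E43XX → F_EXX = 430 MPa.
Total weld length L_w = 330 mm. Treat welds as unit-width lines.
Polar moment about centroid: J = 2[d³/12 + d(b/2)²] = 2[165³/12 + 165×77.5²] = 2731000 mm³.
Direct shear f_v = P/L_w = 27.9×10³ / 330 = 84.55 N/mm (vertical).
Torsion M = P·e = 27.9×10³ × 285 = 7951500 N·mm.
Critical point at (x, y) = (77.5, 82.5) from centroid. f_tx = M·y/J = 240.2 N/mm; f_ty = M·x/J = 225.7 N/mm.
Resultant f_max = √[f_tx² + (f_v + f_ty)²] = √[240.2² + (84.55 + 225.7)²] = 392.4 N/mm.
Capacity per unit length: φr_n = 0.75 × 0.6 × 430 × (0.707 × 4) = 547.2 N/mm.
392.4 ≤ 547.2 → adequate.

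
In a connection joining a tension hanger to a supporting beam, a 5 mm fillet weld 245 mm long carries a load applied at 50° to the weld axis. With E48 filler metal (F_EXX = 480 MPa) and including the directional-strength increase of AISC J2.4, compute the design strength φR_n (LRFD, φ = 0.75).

t_e = 0.707 × 5 = 3.535 mm; A_we = 3.535 × 245 = 866.1 mm².
Directional factor: 1.0 + 0.5 sin^1.5(50°) = 1.335.
F_nw = 0.6 × 480 × 1.335 = 384.5 MPa.
φR_n = 0.75 × 384.5 × 866.1 × 10⁻³ = 249.8 kN.

φR_n ≈ 250 kN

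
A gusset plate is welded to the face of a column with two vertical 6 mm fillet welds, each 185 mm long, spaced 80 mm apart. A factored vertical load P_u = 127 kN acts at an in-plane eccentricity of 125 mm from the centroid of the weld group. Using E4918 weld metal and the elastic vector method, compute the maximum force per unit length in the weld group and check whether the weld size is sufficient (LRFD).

E49XX → F_EXX = 490 MPa.
Total weld length L_w = 370 mm. Treat welds as unit-width lines.
Polar moment about centroid: J = 2[d³/12 + d(b/2)²] = 2[185³/12 + 185×40²] = 1647000 mm³.
Direct shear f_v = P/L_w = 127×10³ / 370 = 343.2 N/mm (vertical).
Torsion M = P·e = 127×10³ × 125 = 15875000 N·mm.
Critical point at (x, y) = (40, 92.5) from centroid. f_tx = M·y/J = 891.4 N/mm; f_ty = M·x/J = 385.5 N/mm.
Resultant f_max = √[f_tx² + (f_v + f_ty)²] = √[891.4² + (343.2 + 385.5)²] = 1151 N/mm.
Capacity per unit length: φr_n = 0.75 × 0.6 × 490 × (0.707 × 6) = 935.4 N/mm.
1151 > 935.4 → NOT adequate.

f_max ≈ 1150 N/mm; NOT adequate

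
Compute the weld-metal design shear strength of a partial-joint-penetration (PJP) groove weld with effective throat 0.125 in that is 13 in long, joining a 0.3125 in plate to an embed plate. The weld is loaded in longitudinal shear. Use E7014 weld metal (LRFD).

φR_n ≈ 51.2 kips

E70XX → F_EXX = 70 ksi.
Effective throat (given) t_e = 0.125 in.
A_we = 0.125 × 13 = 1.625 in².
F_nw = 0.6 F_EXX = 42 ksi.
φR_n = 0.75 × 42 × 1.625 = 51.19 kips.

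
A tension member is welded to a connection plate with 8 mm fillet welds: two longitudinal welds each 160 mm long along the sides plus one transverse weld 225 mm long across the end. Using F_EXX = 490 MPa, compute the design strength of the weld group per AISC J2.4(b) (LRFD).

φR_n ≈ 760 kN

t_e = 0.707 × 8 = 5.656 mm.
R_nwl = 0.6 × 490 × 5.656 × 320 × 10⁻³ = 532.1 kN (longitudinal, 2 welds).
R_nwt = 0.6 × 490 × 5.656 × 225 × 10⁻³ = 374.1 kN (transverse, base value).
(i) R_nwl + R_nwt = 906.3 kN; (ii) 0.85 R_nwl + 1.5 R_nwt = 1014 kN.
R_n = max = 1014 kN [governs: (ii)]; φR_n = 760.1 kN.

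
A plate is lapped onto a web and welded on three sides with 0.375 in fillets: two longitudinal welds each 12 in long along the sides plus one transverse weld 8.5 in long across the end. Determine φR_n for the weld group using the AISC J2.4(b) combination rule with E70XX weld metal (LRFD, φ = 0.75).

φR_n ≈ 277 kip

E70XX → F_EXX = 70 ksi.
t_e = 0.707 × 0.375 = 0.2651 in.
R_nwl = 0.6 × 70 × 0.2651 × 24 = 267.2 kip (longitudinal, 2 welds).
R_nwt = 0.6 × 70 × 0.2651 × 8.5 = 94.65 kip (transverse, base value).
(i) R_nwl + R_nwt = 361.9 kip; (ii) 0.85 R_nwl + 1.5 R_nwt = 369.1 kip.
R_n = max = 369.1 kip [governs: (ii)]; φR_n = 276.9 kip.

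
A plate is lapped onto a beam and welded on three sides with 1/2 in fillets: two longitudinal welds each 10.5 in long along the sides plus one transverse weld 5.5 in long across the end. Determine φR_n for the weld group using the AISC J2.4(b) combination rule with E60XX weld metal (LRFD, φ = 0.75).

E60XX → F_EXX = 60 ksi.
t_e = 0.707 × 0.5 = 0.3535 in.
R_nwl = 0.6 × 60 × 0.3535 × 21 = 267.2 kip (longitudinal, 2 welds).
R_nwt = 0.6 × 60 × 0.3535 × 5.5 = 69.99 kip (transverse, base value).
(i) R_nwl + R_nwt = 337.2 kip; (ii) 0.85 R_nwl + 1.5 R_nwt = 332.1 kip.
R_n = max = 337.2 kip [governs: (i)]; φR_n = 252.9 kip.

φR_n ≈ 253 kip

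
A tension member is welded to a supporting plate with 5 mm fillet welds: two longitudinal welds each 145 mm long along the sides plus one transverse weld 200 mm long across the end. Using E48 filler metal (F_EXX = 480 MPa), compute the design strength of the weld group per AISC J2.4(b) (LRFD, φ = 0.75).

t_e = 0.707 × 5 = 3.535 mm.
R_nwl = 0.6 × 480 × 3.535 × 290 × 10⁻³ = 295.2 kN (longitudinal, 2 welds).
R_nwt = 0.6 × 480 × 3.535 × 200 × 10⁻³ = 203.6 kN (transverse, base value).
(i) R_nwl + R_nwt = 498.9 kN; (ii) 0.85 R_nwl + 1.5 R_nwt = 556.4 kN.
R_n = max = 556.4 kN [governs: (ii)]; φR_n = 417.3 kN.

φR_n ≈ 417 kN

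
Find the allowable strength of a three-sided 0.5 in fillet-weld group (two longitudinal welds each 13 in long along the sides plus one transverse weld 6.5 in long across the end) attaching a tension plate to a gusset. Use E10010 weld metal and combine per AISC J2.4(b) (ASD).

R_n/Ω ≈ 345 kip

E100XX → F_EXX = 100 ksi.
t_e = 0.707 × 0.5 = 0.3535 in.
R_nwl = 0.6 × 100 × 0.3535 × 26 = 551.5 kip (longitudinal, 2 welds).
R_nwt = 0.6 × 100 × 0.3535 × 6.5 = 137.9 kip (transverse, base value).
(i) R_nwl + R_nwt = 689.3 kip; (ii) 0.85 R_nwl + 1.5 R_nwt = 675.5 kip.
R_n = max = 689.3 kip [governs: (i)]; R_n/Ω = 344.7 kip.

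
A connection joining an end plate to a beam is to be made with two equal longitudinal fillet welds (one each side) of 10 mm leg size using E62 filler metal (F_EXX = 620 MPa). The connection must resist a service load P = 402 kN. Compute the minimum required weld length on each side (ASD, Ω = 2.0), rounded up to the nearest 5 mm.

Throat t_e = 0.707 × 10 = 7.07 mm.
r_n/Ω = (0.6 × 620 × 7.07) / 2.0 = 1315 N/mm = 1.315 kN/mm.
L_req = P / (r_n/Ω) = 402 / 1.315 = 305.7 mm total.
Per side: 305.7 / 2 = 152.8 mm.
Round up → use L = 155 mm on each side.

L = 155 mm on each side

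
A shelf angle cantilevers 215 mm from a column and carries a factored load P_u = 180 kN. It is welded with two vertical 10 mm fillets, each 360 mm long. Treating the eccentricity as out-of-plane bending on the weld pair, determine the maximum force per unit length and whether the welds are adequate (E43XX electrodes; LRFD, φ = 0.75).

E43XX → F_EXX = 430 MPa.
L_w = 2 × 360 = 720 mm; section modulus (unit throat) S = 2 × L²/6 = 43200 mm².
Direct shear f_v = P/L_w = 180×10³/720 = 250 N/mm.
Moment M = P × e = 180×10³ × 215 = 38700000 N·mm; bending f_b = M/S = 895.8 N/mm.
f_max = √(f_v² + f_b²) = √(250² + 895.8²) = 930.1 N/mm.
φr_n = 0.75 × 0.6 × 430 × (0.707 × 10) = 1368 N/mm → adequate.

f_max ≈ 930 N/mm; adequate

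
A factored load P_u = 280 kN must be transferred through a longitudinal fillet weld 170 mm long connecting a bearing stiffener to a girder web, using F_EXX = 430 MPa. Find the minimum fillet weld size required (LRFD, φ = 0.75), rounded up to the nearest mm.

w = 13 mm

Total weld length L = 170 mm.
Required throat t_e = P_u / (φ × 0.6 F_EXX × L) = 280 / (0.75 × 0.6 × 430 × 170 × 10⁻³) = 8.512 mm.
Required leg w = t_e / 0.707 = 12.04 mm → use 13 mm.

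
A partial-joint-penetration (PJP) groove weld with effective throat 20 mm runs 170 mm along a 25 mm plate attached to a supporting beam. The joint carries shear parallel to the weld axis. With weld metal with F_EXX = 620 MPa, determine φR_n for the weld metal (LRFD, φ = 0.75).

φR_n ≈ 949 kN

Effective throat (given) t_e = 20 mm.
A_we = 20 × 170 = 3400 mm².
F_nw = 0.6 F_EXX = 372 MPa.
φR_n = 0.75 × 372 × 3400 × 10⁻³ = 948.6 kN.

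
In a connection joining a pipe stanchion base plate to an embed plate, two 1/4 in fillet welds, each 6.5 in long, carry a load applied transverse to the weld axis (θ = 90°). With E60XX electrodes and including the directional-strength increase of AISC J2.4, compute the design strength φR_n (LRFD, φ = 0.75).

φR_n ≈ 93.1 kips

E60XX → F_EXX = 60 ksi.
t_e = 0.707 × 0.25 = 0.1767 in; A_we = 0.1767 × 13 = 2.298 in².
Directional factor: 1.0 + 0.5 sin^1.5(90°) = 1.5.
F_nw = 0.6 × 60 × 1.5 = 54 ksi.
φR_n = 0.75 × 54 × 2.298 = 93.06 kips.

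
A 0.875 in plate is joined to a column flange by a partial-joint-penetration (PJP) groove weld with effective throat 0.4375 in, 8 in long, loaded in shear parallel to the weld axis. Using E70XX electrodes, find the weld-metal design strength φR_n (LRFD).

E70XX → F_EXX = 70 ksi.
Effective throat (given) t_e = 0.4375 in.
A_we = 0.4375 × 8 = 3.5 in².
F_nw = 0.6 F_EXX = 42 ksi.
φR_n = 0.75 × 42 × 3.5 = 110.2 kips.

φR_n ≈ 110 kips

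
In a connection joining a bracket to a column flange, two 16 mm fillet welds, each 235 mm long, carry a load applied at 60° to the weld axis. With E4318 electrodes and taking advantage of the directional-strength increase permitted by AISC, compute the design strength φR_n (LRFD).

E43XX → F_EXX = 430 MPa.
t_e = 0.707 × 16 = 11.31 mm; A_we = 11.31 × 470 = 5317 mm².
Directional factor: 1.0 + 0.5 sin^1.5(60°) = 1.403.
F_nw = 0.6 × 430 × 1.403 = 362 MPa.
φR_n = 0.75 × 362 × 5317 × 10⁻³ = 1443 kN.

φR_n ≈ 1440 kN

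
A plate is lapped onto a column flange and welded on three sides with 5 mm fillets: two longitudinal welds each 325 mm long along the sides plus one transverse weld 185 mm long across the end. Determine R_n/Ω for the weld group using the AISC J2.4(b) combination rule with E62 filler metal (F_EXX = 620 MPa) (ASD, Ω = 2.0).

t_e = 0.707 × 5 = 3.535 mm.
R_nwl = 0.6 × 620 × 3.535 × 650 × 10⁻³ = 854.8 kN (longitudinal, 2 welds).
R_nwt = 0.6 × 620 × 3.535 × 185 × 10⁻³ = 243.3 kN (transverse, base value).
(i) R_nwl + R_nwt = 1098 kN; (ii) 0.85 R_nwl + 1.5 R_nwt = 1091 kN.
R_n = max = 1098 kN [governs: (i)]; R_n/Ω = 549 kN.

R_n/Ω ≈ 549 kN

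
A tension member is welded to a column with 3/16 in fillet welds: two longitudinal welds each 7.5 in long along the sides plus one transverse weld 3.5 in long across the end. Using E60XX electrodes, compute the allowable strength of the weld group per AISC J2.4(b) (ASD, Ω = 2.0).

E60XX → F_EXX = 60 ksi.
t_e = 0.707 × 0.1875 = 0.1326 in.
R_nwl = 0.6 × 60 × 0.1326 × 15 = 71.58 kip (longitudinal, 2 welds).
R_nwt = 0.6 × 60 × 0.1326 × 3.5 = 16.7 kip (transverse, base value).
(i) R_nwl + R_nwt = 88.29 kip; (ii) 0.85 R_nwl + 1.5 R_nwt = 85.9 kip.
R_n = max = 88.29 kip [governs: (i)]; R_n/Ω = 44.14 kip.

R_n/Ω ≈ 44.1 kip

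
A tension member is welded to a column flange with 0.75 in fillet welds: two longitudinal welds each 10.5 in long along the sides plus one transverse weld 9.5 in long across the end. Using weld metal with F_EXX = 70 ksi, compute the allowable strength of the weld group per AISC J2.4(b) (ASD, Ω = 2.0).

R_n/Ω ≈ 357 kips

t_e = 0.707 × 0.75 = 0.5302 in.
R_nwl = 0.6 × 70 × 0.5302 × 21 = 467.7 kips (longitudinal, 2 welds).
R_nwt = 0.6 × 70 × 0.5302 × 9.5 = 211.6 kips (transverse, base value).
(i) R_nwl + R_nwt = 679.3 kips; (ii) 0.85 R_nwl + 1.5 R_nwt = 714.9 kips.
R_n = max = 714.9 kips [governs: (ii)]; R_n/Ω = 357.4 kips.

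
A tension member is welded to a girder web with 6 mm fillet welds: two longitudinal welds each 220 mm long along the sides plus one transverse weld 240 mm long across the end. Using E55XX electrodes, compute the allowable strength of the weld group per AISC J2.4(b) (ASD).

R_n/Ω ≈ 514 kN

E55XX → F_EXX = 550 MPa.
t_e = 0.707 × 6 = 4.242 mm.
R_nwl = 0.6 × 550 × 4.242 × 440 × 10⁻³ = 615.9 kN (longitudinal, 2 welds).
R_nwt = 0.6 × 550 × 4.242 × 240 × 10⁻³ = 336 kN (transverse, base value).
(i) R_nwl + R_nwt = 951.9 kN; (ii) 0.85 R_nwl + 1.5 R_nwt = 1027 kN.
R_n = max = 1027 kN [governs: (ii)]; R_n/Ω = 513.7 kN.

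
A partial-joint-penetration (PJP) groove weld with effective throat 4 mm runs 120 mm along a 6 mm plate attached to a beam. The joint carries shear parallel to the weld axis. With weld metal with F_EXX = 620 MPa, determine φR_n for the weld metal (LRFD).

φR_n ≈ 134 kN

Effective throat (given) t_e = 4 mm.
A_we = 4 × 120 = 480 mm².
F_nw = 0.6 F_EXX = 372 MPa.
φR_n = 0.75 × 372 × 480 × 10⁻³ = 133.9 kN.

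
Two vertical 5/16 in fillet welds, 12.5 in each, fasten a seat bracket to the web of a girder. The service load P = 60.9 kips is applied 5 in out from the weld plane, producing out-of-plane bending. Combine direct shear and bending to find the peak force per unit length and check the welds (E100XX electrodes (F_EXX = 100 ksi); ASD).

L_w = 2 × 12.5 = 25 in; section modulus (unit throat) S = 2 × L²/6 = 52.08 in².
Direct shear f_v = P/L_w = 60.9/25 = 2.436 kip/in.
Moment M = P × e = 60.9 × 5 = 304.5 kip·in; bending f_b = M/S = 5.846 kip/in.
f_max = √(f_v² + f_b²) = √(2.436² + 5.846²) = 6.334 kip/in.
r_n/Ω = (1/2.0) × 0.6 × 100 × (0.707 × 0.3125) = 6.628 kip/in → adequate.

f_max ≈ 6.33 kip/in; adequate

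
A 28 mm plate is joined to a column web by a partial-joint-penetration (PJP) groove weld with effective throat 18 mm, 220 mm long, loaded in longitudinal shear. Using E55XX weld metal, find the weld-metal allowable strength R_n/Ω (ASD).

E55XX → F_EXX = 550 MPa.
Effective throat (given) t_e = 18 mm.
A_we = 18 × 220 = 3960 mm².
F_nw = 0.6 F_EXX = 330 MPa.
R_n/Ω = (330 × 3960) / 2.0 × 10⁻³ = 653.4 kN.

R_n/Ω ≈ 653 kN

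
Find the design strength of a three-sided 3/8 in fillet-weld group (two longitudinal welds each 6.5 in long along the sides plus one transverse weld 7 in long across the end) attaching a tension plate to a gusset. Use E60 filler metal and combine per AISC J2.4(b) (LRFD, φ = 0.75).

φR_n ≈ 154 kips

E60XX → F_EXX = 60 ksi.
t_e = 0.707 × 0.375 = 0.2651 in.
R_nwl = 0.6 × 60 × 0.2651 × 13 = 124.1 kips (longitudinal, 2 welds).
R_nwt = 0.6 × 60 × 0.2651 × 7 = 66.81 kips (transverse, base value).
(i) R_nwl + R_nwt = 190.9 kips; (ii) 0.85 R_nwl + 1.5 R_nwt = 205.7 kips.
R_n = max = 205.7 kips [governs: (ii)]; φR_n = 154.3 kips.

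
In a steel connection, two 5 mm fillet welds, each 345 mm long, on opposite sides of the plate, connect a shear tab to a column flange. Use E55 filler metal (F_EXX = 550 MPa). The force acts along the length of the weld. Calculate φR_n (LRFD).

φR_n ≈ 604 kN

Effective throat t_e = 0.707 × 5 = 3.535 mm.
Total length L = 690 mm; A_we = 3.535 × 690 = 2439 mm².
F_nw = 0.6 F_EXX = 0.6 × 550 = 330 MPa.
φR_n = 0.75 × 330 × 2439 × 10⁻³ = 603.7 kN.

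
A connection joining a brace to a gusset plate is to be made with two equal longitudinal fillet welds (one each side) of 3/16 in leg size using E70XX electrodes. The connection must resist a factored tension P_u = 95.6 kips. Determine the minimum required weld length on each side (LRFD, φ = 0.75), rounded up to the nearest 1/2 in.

E70XX → F_EXX = 70 ksi.
Throat t_e = 0.707 × 0.1875 = 0.1326 in.
φr_n = 0.75 × 0.6 × 70 × 0.1326 = 4.176 kips/in.
L_req = P_u / φr_n = 95.6 / 4.176 = 22.89 in total.
Per side: 22.89 / 2 = 11.45 in.
Round up → use L = 11.5 in on each side.

L = 11.5 in on each side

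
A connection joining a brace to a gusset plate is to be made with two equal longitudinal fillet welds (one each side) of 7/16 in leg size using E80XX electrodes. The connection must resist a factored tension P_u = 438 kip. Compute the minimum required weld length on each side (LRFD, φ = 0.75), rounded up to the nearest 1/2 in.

L = 20 in on each side

E80XX → F_EXX = 80 ksi.
Throat t_e = 0.707 × 0.4375 = 0.3093 in.
φr_n = 0.75 × 0.6 × 80 × 0.3093 = 11.14 kip/in.
L_req = P_u / φr_n = 438 / 11.14 = 39.33 in total.
Per side: 39.33 / 2 = 19.67 in.
Round up → use L = 20 in on each side.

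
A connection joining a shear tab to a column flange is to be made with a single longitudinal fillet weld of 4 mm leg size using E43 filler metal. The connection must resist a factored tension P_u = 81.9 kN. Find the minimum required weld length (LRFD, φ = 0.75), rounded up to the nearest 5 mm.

E43XX → F_EXX = 430 MPa.
Throat t_e = 0.707 × 4 = 2.828 mm.
φr_n = 0.75 × 0.6 × 430 × 2.828 × 10⁻³ = 0.5472 kN/mm.
L_req = P_u / φr_n = 81.9 / 0.5472 = 149.7 mm total.
Round up → use L = 150 mm.

L = 150 mm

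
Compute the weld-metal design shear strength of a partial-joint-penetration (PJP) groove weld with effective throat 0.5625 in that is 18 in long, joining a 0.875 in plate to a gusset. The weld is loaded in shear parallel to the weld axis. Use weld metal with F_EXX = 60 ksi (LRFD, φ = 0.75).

φR_n ≈ 273 kips

Effective throat (given) t_e = 0.5625 in.
A_we = 0.5625 × 18 = 10.12 in².
F_nw = 0.6 F_EXX = 36 ksi.
φR_n = 0.75 × 36 × 10.12 = 273.4 kips.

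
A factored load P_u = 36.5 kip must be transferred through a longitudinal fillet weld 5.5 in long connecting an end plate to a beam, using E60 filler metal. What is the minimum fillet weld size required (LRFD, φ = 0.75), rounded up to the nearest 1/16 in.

w = 3/8 in

E60XX → F_EXX = 60 ksi.
Total weld length L = 5.5 in.
Required throat t_e = P_u / (φ × 0.6 F_EXX × L) = 36.5 / (0.75 × 0.6 × 60 × 5.5) = 0.2458 in.
Required leg w = t_e / 0.707 = 0.3477 in → use 3/8 in.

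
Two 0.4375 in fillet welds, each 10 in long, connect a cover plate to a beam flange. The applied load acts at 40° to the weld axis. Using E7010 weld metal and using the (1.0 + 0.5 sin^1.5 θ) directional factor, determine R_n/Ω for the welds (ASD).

R_n/Ω ≈ 163 kip

E70XX → F_EXX = 70 ksi.
t_e = 0.707 × 0.4375 = 0.3093 in; A_we = 0.3093 × 20 = 6.186 in².
Directional factor: 1.0 + 0.5 sin^1.5(40°) = 1.258.
F_nw = 0.6 × 70 × 1.258 = 52.82 ksi.
R_n/Ω = (52.82 × 6.186) / 2.0 = 163.4 kip.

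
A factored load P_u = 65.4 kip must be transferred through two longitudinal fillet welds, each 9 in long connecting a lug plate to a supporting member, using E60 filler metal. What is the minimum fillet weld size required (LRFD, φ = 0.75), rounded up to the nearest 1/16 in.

w = 1/4 in

E60XX → F_EXX = 60 ksi.
Total weld length L = 18 in.
Required throat t_e = P_u / (φ × 0.6 F_EXX × L) = 65.4 / (0.75 × 0.6 × 60 × 18) = 0.1346 in.
Required leg w = t_e / 0.707 = 0.1903 in → use 1/4 in.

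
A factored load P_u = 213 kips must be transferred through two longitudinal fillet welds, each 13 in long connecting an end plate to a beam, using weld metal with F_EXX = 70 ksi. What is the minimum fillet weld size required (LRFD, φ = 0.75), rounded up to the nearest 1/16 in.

Total weld length L = 26 in.
Required throat t_e = P_u / (φ × 0.6 F_EXX × L) = 213 / (0.75 × 0.6 × 70 × 26) = 0.2601 in.
Required leg w = t_e / 0.707 = 0.3679 in → use 3/8 in.

w = 3/8 in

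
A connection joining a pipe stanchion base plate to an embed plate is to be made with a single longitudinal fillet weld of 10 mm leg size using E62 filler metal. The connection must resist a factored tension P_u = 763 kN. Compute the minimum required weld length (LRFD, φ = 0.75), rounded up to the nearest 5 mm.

E62XX → F_EXX = 620 MPa.
Throat t_e = 0.707 × 10 = 7.07 mm.
φr_n = 0.75 × 0.6 × 620 × 7.07 × 10⁻³ = 1.973 kN/mm.
L_req = P_u / φr_n = 763 / 1.973 = 386.8 mm total.
Round up → use L = 390 mm.

L = 390 mm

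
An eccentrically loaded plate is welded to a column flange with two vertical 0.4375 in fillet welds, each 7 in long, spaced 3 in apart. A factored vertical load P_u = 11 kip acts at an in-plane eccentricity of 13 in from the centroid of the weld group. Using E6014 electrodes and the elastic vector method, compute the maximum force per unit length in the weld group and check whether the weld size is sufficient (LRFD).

f_max ≈ 6.49 kip/in; adequate

E60XX → F_EXX = 60 ksi.
Total weld length L_w = 14 in. Treat welds as unit-width lines.
Polar moment about centroid: J = 2[d³/12 + d(b/2)²] = 2[7³/12 + 7×1.5²] = 88.67 in³.
Direct shear f_v = P/L_w = 11 / 14 = 0.7857 kip/in (vertical).
Torsion M = P·e = 11 × 13 = 143 kip·in.
Critical point at (x, y) = (1.5, 3.5) from centroid. f_tx = M·y/J = 5.645 kip/in; f_ty = M·x/J = 2.419 kip/in.
Resultant f_max = √[f_tx² + (f_v + f_ty)²] = √[5.645² + (0.7857 + 2.419)²] = 6.491 kip/in.
Capacity per unit length: φr_n = 0.75 × 0.6 × 60 × (0.707 × 0.4375) = 8.351 kip/in.
6.491 ≤ 8.351 → adequate.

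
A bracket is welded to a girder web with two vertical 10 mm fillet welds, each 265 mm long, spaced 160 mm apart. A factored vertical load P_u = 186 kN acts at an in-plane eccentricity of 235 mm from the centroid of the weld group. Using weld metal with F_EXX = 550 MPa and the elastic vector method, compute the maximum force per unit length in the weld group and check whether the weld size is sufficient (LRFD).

f_max ≈ 1260 N/mm; adequate

Total weld length L_w = 530 mm. Treat welds as unit-width lines.
Polar moment about centroid: J = 2[d³/12 + d(b/2)²] = 2[265³/12 + 265×80²] = 6494000 mm³.
Direct shear f_v = P/L_w = 186×10³ / 530 = 350.9 N/mm (vertical).
Torsion M = P·e = 186×10³ × 235 = 43710000 N·mm.
Critical point at (x, y) = (80, 132.5) from centroid. f_tx = M·y/J = 891.9 N/mm; f_ty = M·x/J = 538.5 N/mm.
Resultant f_max = √[f_tx² + (f_v + f_ty)²] = √[891.9² + (350.9 + 538.5)²] = 1260 N/mm.
Capacity per unit length: φr_n = 0.75 × 0.6 × 550 × (0.707 × 10) = 1750 N/mm.
1260 ≤ 1750 → adequate.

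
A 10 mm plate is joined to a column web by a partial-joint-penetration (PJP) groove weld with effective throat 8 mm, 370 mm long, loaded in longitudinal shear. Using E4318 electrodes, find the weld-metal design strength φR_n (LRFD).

φR_n ≈ 573 kN

E43XX → F_EXX = 430 MPa.
Effective throat (given) t_e = 8 mm.
A_we = 8 × 370 = 2960 mm².
F_nw = 0.6 F_EXX = 258 MPa.
φR_n = 0.75 × 258 × 2960 × 10⁻³ = 572.8 kN.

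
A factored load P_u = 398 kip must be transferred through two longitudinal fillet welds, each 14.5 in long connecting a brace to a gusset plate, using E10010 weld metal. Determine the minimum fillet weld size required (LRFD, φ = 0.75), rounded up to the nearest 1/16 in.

E100XX → F_EXX = 100 ksi.
Total weld length L = 29 in.
Required throat t_e = P_u / (φ × 0.6 F_EXX × L) = 398 / (0.75 × 0.6 × 100 × 29) = 0.305 in.
Required leg w = t_e / 0.707 = 0.4314 in → use 7/16 in.

w = 7/16 in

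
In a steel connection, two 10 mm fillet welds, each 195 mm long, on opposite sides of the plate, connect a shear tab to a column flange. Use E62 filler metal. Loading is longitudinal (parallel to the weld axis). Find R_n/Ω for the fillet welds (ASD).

R_n/Ω ≈ 513 kN

E62XX → F_EXX = 620 MPa.
Effective throat t_e = 0.707 × 10 = 7.07 mm.
Total length L = 390 mm; A_we = 7.07 × 390 = 2757 mm².
F_nw = 0.6 F_EXX = 0.6 × 620 = 372 MPa.
R_n = 372 × 2757 × 10⁻³ = 1026 kN; R_n/Ω = 1026/2.0 = 512.9 kN.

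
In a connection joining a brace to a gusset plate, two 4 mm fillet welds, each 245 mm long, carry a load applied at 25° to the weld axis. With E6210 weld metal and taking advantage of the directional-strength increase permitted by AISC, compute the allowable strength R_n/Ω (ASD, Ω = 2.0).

E62XX → F_EXX = 620 MPa.
t_e = 0.707 × 4 = 2.828 mm; A_we = 2.828 × 490 = 1386 mm².
Directional factor: 1.0 + 0.5 sin^1.5(25°) = 1.137.
F_nw = 0.6 × 620 × 1.137 = 423.1 MPa.
R_n/Ω = (423.1 × 1386) / 2.0 × 10⁻³ = 293.2 kN.

R_n/Ω ≈ 293 kN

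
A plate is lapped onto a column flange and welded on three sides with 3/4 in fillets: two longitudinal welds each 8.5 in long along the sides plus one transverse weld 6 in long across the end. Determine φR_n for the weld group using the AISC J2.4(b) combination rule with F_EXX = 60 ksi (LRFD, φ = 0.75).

φR_n ≈ 336 kip

t_e = 0.707 × 0.75 = 0.5302 in.
R_nwl = 0.6 × 60 × 0.5302 × 17 = 324.5 kip (longitudinal, 2 welds).
R_nwt = 0.6 × 60 × 0.5302 × 6 = 114.5 kip (transverse, base value).
(i) R_nwl + R_nwt = 439 kip; (ii) 0.85 R_nwl + 1.5 R_nwt = 447.6 kip.
R_n = max = 447.6 kip [governs: (ii)]; φR_n = 335.7 kip.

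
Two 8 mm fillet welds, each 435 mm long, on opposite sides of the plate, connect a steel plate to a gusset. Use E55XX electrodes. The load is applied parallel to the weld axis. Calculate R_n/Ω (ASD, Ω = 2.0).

R_n/Ω ≈ 812 kN

E55XX → F_EXX = 550 MPa.
Effective throat t_e = 0.707 × 8 = 5.656 mm.
Total length L = 870 mm; A_we = 5.656 × 870 = 4921 mm².
F_nw = 0.6 F_EXX = 0.6 × 550 = 330 MPa.
R_n = 330 × 4921 × 10⁻³ = 1624 kN; R_n/Ω = 1624/2.0 = 811.9 kN.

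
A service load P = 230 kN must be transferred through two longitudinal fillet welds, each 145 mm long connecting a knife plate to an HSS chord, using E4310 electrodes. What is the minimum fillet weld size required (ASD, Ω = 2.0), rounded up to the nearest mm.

E43XX → F_EXX = 430 MPa.
Total weld length L = 290 mm.
Required throat t_e = P × Ω / (0.6 F_EXX × L) = 230 × 2.0 / (0.6 × 430 × 290 × 10⁻³) = 6.148 mm.
Required leg w = t_e / 0.707 = 8.696 mm → use 9 mm.

w = 9 mm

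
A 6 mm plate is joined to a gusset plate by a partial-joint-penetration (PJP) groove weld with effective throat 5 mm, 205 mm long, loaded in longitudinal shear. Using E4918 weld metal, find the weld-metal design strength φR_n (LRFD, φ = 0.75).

E49XX → F_EXX = 490 MPa.
Effective throat (given) t_e = 5 mm.
A_we = 5 × 205 = 1025 mm².
F_nw = 0.6 F_EXX = 294 MPa.
φR_n = 0.75 × 294 × 1025 × 10⁻³ = 226 kN.

φR_n ≈ 226 kN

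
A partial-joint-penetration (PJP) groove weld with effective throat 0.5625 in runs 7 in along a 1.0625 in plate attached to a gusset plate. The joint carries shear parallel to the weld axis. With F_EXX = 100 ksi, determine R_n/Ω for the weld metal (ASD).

R_n/Ω ≈ 118 kips

Effective throat (given) t_e = 0.5625 in.
A_we = 0.5625 × 7 = 3.938 in².
F_nw = 0.6 F_EXX = 60 ksi.
R_n/Ω = (60 × 3.938) / 2.0 = 118.1 kips.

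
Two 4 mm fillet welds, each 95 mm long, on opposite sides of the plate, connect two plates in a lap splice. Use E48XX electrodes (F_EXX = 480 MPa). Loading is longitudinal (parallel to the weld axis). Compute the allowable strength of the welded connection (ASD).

R_n/Ω ≈ 77.4 kN

Effective throat t_e = 0.707 × 4 = 2.828 mm.
Total length L = 190 mm; A_we = 2.828 × 190 = 537.3 mm².
F_nw = 0.6 F_EXX = 0.6 × 480 = 288 MPa.
R_n = 288 × 537.3 × 10⁻³ = 154.7 kN; R_n/Ω = 154.7/2.0 = 77.37 kN.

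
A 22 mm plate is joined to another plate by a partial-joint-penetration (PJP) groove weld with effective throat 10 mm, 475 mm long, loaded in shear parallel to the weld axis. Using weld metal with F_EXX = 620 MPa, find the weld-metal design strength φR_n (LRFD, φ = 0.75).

Effective throat (given) t_e = 10 mm.
A_we = 10 × 475 = 4750 mm².
F_nw = 0.6 F_EXX = 372 MPa.
φR_n = 0.75 × 372 × 4750 × 10⁻³ = 1325 kN.

φR_n ≈ 1330 kN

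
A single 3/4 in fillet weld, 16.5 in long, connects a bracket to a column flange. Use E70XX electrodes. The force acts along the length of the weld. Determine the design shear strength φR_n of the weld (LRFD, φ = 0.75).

φR_n ≈ 276 kip

E70XX → F_EXX = 70 ksi.
Effective throat t_e = 0.707 × 0.75 = 0.5302 in.
Total length L = 16.5 in; A_we = 0.5302 × 16.5 = 8.749 in².
F_nw = 0.6 F_EXX = 0.6 × 70 = 42 ksi.
φR_n = 0.75 × 42 × 8.749 = 275.6 kip.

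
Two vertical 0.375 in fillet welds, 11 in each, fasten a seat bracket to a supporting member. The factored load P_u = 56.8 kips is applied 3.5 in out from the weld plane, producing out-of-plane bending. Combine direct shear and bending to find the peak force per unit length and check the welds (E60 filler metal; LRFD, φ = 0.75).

E60XX → F_EXX = 60 ksi.
L_w = 2 × 11 = 22 in; section modulus (unit throat) S = 2 × L²/6 = 40.33 in².
Direct shear f_v = P/L_w = 56.8/22 = 2.582 kip/in.
Moment M = P × e = 56.8 × 3.5 = 198.8 kip·in; bending f_b = M/S = 4.929 kip/in.
f_max = √(f_v² + f_b²) = √(2.582² + 4.929²) = 5.564 kip/in.
φr_n = 0.75 × 0.6 × 60 × (0.707 × 0.375) = 7.158 kip/in → adequate.

f_max ≈ 5.56 kip/in; adequate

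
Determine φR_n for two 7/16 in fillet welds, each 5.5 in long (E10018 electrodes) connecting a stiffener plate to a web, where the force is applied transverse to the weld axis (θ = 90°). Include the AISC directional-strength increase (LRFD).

E100XX → F_EXX = 100 ksi.
t_e = 0.707 × 0.4375 = 0.3093 in; A_we = 0.3093 × 11 = 3.402 in².
Directional factor: 1.0 + 0.5 sin^1.5(90°) = 1.5.
F_nw = 0.6 × 100 × 1.5 = 90 ksi.
φR_n = 0.75 × 90 × 3.402 = 229.7 kip.

φR_n ≈ 230 kip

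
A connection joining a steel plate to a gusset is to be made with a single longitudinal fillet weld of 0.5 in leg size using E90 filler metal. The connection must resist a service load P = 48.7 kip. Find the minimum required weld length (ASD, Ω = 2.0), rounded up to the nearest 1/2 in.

E90XX → F_EXX = 90 ksi.
Throat t_e = 0.707 × 0.5 = 0.3535 in.
r_n/Ω = (0.6 × 90 × 0.3535) / 2.0 = 9.544 kip/in.
L_req = P / (r_n/Ω) = 48.7 / 9.544 = 5.102 in total.
Round up → use L = 5.5 in.

L = 5.5 in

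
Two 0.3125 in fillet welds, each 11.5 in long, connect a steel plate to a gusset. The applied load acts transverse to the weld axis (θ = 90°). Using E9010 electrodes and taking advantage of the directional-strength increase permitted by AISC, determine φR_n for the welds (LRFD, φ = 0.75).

φR_n ≈ 309 kip

E90XX → F_EXX = 90 ksi.
t_e = 0.707 × 0.3125 = 0.2209 in; A_we = 0.2209 × 23 = 5.082 in².
Directional factor: 1.0 + 0.5 sin^1.5(90°) = 1.5.
F_nw = 0.6 × 90 × 1.5 = 81 ksi.
φR_n = 0.75 × 81 × 5.082 = 308.7 kip.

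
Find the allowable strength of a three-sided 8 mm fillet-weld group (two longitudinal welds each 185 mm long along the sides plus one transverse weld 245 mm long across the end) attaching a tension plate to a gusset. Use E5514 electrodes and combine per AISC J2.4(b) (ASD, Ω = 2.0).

E55XX → F_EXX = 550 MPa.
t_e = 0.707 × 8 = 5.656 mm.
R_nwl = 0.6 × 550 × 5.656 × 370 × 10⁻³ = 690.6 kN (longitudinal, 2 welds).
R_nwt = 0.6 × 550 × 5.656 × 245 × 10⁻³ = 457.3 kN (transverse, base value).
(i) R_nwl + R_nwt = 1148 kN; (ii) 0.85 R_nwl + 1.5 R_nwt = 1273 kN.
R_n = max = 1273 kN [governs: (ii)]; R_n/Ω = 636.5 kN.

R_n/Ω ≈ 636 kN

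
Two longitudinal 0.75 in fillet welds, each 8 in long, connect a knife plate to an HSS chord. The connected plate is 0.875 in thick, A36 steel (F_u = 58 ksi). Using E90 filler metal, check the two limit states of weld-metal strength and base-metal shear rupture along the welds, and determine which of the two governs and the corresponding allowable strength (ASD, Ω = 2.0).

R_n/Ω ≈ 229 kip (weld metal governs)

E90XX → F_EXX = 90 ksi.
t_e = 0.707 × 0.75 = 0.5302 in; L = 16 in.
Weld metal: R_n/Ω = (1/2.0) × 0.6 × 90 × 0.5302 × 16 = 229.1 kip.
Base metal (shear rupture): R_n/Ω = (1/2.0) × 0.6 × 58 × 0.875 × 16 = 243.6 kip.
Governing: weld metal.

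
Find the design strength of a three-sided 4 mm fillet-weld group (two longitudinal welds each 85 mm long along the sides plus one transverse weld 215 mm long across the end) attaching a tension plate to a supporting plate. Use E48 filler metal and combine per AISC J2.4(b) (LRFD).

φR_n ≈ 285 kN

E48XX → F_EXX = 480 MPa.
t_e = 0.707 × 4 = 2.828 mm.
R_nwl = 0.6 × 480 × 2.828 × 170 × 10⁻³ = 138.5 kN (longitudinal, 2 welds).
R_nwt = 0.6 × 480 × 2.828 × 215 × 10⁻³ = 175.1 kN (transverse, base value).
(i) R_nwl + R_nwt = 313.6 kN; (ii) 0.85 R_nwl + 1.5 R_nwt = 380.4 kN.
R_n = max = 380.4 kN [governs: (ii)]; φR_n = 285.3 kN.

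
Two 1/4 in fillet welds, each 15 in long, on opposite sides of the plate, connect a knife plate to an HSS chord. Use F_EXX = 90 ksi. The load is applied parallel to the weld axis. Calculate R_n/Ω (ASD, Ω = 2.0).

Effective throat t_e = 0.707 × 0.25 = 0.1767 in.
Total length L = 30 in; A_we = 0.1767 × 30 = 5.302 in².
F_nw = 0.6 F_EXX = 0.6 × 90 = 54 ksi.
R_n = 54 × 5.302 = 286.3 kip; R_n/Ω = 286.3/2.0 = 143.2 kip.

R_n/Ω ≈ 143 kip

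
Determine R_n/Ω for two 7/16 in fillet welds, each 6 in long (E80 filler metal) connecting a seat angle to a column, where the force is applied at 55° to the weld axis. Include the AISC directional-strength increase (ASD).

E80XX → F_EXX = 80 ksi.
t_e = 0.707 × 0.4375 = 0.3093 in; A_we = 0.3093 × 12 = 3.712 in².
Directional factor: 1.0 + 0.5 sin^1.5(55°) = 1.371.
F_nw = 0.6 × 80 × 1.371 = 65.79 ksi.
R_n/Ω = (65.79 × 3.712) / 2.0 = 122.1 kip.

R_n/Ω ≈ 122 kip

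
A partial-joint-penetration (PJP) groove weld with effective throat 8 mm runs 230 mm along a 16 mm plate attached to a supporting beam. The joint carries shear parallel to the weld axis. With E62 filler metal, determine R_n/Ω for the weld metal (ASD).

R_n/Ω ≈ 342 kN

E62XX → F_EXX = 620 MPa.
Effective throat (given) t_e = 8 mm.
A_we = 8 × 230 = 1840 mm².
F_nw = 0.6 F_EXX = 372 MPa.
R_n/Ω = (372 × 1840) / 2.0 × 10⁻³ = 342.2 kN.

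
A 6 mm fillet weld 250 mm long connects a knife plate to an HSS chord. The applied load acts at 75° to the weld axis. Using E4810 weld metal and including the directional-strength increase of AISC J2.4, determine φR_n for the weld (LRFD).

φR_n ≈ 338 kN

E48XX → F_EXX = 480 MPa.
t_e = 0.707 × 6 = 4.242 mm; A_we = 4.242 × 250 = 1060 mm².
Directional factor: 1.0 + 0.5 sin^1.5(75°) = 1.475.
F_nw = 0.6 × 480 × 1.475 = 424.7 MPa.
φR_n = 0.75 × 424.7 × 1060 × 10⁻³ = 337.8 kN.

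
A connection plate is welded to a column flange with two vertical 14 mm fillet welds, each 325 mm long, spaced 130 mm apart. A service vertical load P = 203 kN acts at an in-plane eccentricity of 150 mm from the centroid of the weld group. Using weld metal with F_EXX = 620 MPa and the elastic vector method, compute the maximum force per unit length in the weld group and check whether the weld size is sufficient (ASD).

Total weld length L_w = 650 mm. Treat welds as unit-width lines.
Polar moment about centroid: J = 2[d³/12 + d(b/2)²] = 2[325³/12 + 325×65²] = 8468000 mm³.
Direct shear f_v = P/L_w = 203×10³ / 650 = 312.3 N/mm (vertical).
Torsion M = P·e = 203×10³ × 150 = 30450000 N·mm.
Critical point at (x, y) = (65, 162.5) from centroid. f_tx = M·y/J = 584.4 N/mm; f_ty = M·x/J = 233.7 N/mm.
Resultant f_max = √[f_tx² + (f_v + f_ty)²] = √[584.4² + (312.3 + 233.7)²] = 799.8 N/mm.
Capacity per unit length: r_n/Ω = (1/2.0) × 0.6 × 620 × (0.707 × 14) = 1841 N/mm.
799.8 ≤ 1841 → adequate.

f_max ≈ 800 N/mm; adequate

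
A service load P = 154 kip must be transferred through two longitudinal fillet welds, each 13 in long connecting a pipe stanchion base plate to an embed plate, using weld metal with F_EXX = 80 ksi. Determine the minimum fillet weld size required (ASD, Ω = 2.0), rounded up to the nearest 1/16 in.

Total weld length L = 26 in.
Required throat t_e = P × Ω / (0.6 F_EXX × L) = 154 × 2.0 / (0.6 × 80 × 26) = 0.2468 in.
Required leg w = t_e / 0.707 = 0.3491 in → use 3/8 in.

w = 3/8 in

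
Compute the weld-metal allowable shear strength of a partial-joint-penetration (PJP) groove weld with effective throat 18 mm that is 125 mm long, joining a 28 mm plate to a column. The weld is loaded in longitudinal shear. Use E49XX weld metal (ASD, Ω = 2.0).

E49XX → F_EXX = 490 MPa.
Effective throat (given) t_e = 18 mm.
A_we = 18 × 125 = 2250 mm².
F_nw = 0.6 F_EXX = 294 MPa.
R_n/Ω = (294 × 2250) / 2.0 × 10⁻³ = 330.8 kN.

R_n/Ω ≈ 331 kN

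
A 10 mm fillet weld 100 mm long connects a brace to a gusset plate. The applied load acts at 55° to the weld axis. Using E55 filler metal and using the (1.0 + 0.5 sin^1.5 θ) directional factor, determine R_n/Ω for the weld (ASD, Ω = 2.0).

R_n/Ω ≈ 160 kN

E55XX → F_EXX = 550 MPa.
t_e = 0.707 × 10 = 7.07 mm; A_we = 7.07 × 100 = 707 mm².
Directional factor: 1.0 + 0.5 sin^1.5(55°) = 1.371.
F_nw = 0.6 × 550 × 1.371 = 452.3 MPa.
R_n/Ω = (452.3 × 707) / 2.0 × 10⁻³ = 159.9 kN.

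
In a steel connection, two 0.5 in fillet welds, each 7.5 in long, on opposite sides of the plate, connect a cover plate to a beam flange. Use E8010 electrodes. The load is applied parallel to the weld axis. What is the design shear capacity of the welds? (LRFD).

φR_n ≈ 191 kip

E80XX → F_EXX = 80 ksi.
Effective throat t_e = 0.707 × 0.5 = 0.3535 in.
Total length L = 15 in; A_we = 0.3535 × 15 = 5.302 in².
F_nw = 0.6 F_EXX = 0.6 × 80 = 48 ksi.
φR_n = 0.75 × 48 × 5.302 = 190.9 kip.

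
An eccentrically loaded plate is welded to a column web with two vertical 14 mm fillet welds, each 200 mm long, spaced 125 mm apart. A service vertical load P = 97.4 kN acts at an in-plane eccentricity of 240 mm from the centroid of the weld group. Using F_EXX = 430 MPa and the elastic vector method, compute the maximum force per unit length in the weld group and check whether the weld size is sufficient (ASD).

f_max ≈ 1100 N/mm; adequate

Total weld length L_w = 400 mm. Treat welds as unit-width lines.
Polar moment about centroid: J = 2[d³/12 + d(b/2)²] = 2[200³/12 + 200×62.5²] = 2896000 mm³.
Direct shear f_v = P/L_w = 97.4×10³ / 400 = 243.5 N/mm (vertical).
Torsion M = P·e = 97.4×10³ × 240 = 23376000 N·mm.
Critical point at (x, y) = (62.5, 100) from centroid. f_tx = M·y/J = 807.2 N/mm; f_ty = M·x/J = 504.5 N/mm.
Resultant f_max = √[f_tx² + (f_v + f_ty)²] = √[807.2² + (243.5 + 504.5)²] = 1101 N/mm.
Capacity per unit length: r_n/Ω = (1/2.0) × 0.6 × 430 × (0.707 × 14) = 1277 N/mm.
1101 ≤ 1277 → adequate.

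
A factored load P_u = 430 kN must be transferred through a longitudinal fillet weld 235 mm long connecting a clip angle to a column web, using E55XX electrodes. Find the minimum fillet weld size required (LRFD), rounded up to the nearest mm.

E55XX → F_EXX = 550 MPa.
Total weld length L = 235 mm.
Required throat t_e = P_u / (φ × 0.6 F_EXX × L) = 430 / (0.75 × 0.6 × 550 × 235 × 10⁻³) = 7.393 mm.
Required leg w = t_e / 0.707 = 10.46 mm → use 11 mm.

w = 11 mm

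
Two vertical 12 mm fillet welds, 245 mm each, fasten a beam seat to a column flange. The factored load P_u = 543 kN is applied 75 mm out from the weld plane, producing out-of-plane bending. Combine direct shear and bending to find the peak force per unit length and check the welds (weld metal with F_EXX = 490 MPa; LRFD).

f_max ≈ 2320 N/mm; NOT adequate

L_w = 2 × 245 = 490 mm; section modulus (unit throat) S = 2 × L²/6 = 20010 mm².
Direct shear f_v = P/L_w = 543×10³/490 = 1108 N/mm.
Moment M = P × e = 543×10³ × 75 = 40725000 N·mm; bending f_b = M/S = 2035 N/mm.
f_max = √(f_v² + f_b²) = √(1108² + 2035²) = 2318 N/mm.
φr_n = 0.75 × 0.6 × 490 × (0.707 × 12) = 1871 N/mm → NOT adequate.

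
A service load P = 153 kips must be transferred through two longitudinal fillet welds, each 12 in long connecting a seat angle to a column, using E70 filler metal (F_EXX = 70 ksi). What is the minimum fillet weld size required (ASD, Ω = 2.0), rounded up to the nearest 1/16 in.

Total weld length L = 24 in.
Required throat t_e = P × Ω / (0.6 F_EXX × L) = 153 × 2.0 / (0.6 × 70 × 24) = 0.3036 in.
Required leg w = t_e / 0.707 = 0.4294 in → use 7/16 in.

w = 7/16 in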